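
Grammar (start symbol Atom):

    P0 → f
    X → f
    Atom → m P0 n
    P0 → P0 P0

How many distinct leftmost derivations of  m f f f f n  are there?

5

Parse trees for m f f f f n:
  [Atom m [P0 [P0 f] [P0 [P0 f] [P0 [P0 f] [P0 f]]]] n]
  [Atom m [P0 [P0 f] [P0 [P0 [P0 f] [P0 f]] [P0 f]]] n]
  [Atom m [P0 [P0 [P0 f] [P0 f]] [P0 [P0 f] [P0 f]]] n]
  [Atom m [P0 [P0 [P0 f] [P0 [P0 f] [P0 f]]] [P0 f]] n]
  [Atom m [P0 [P0 [P0 [P0 f] [P0 f]] [P0 f]] [P0 f]] n]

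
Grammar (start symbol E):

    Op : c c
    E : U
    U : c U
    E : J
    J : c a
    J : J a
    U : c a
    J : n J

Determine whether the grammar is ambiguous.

Witness: c a

Derivation 1: E ⇒ U ⇒ c a
Derivation 2: E ⇒ J ⇒ c a

Two distinct leftmost derivations for the same string.

Ambiguous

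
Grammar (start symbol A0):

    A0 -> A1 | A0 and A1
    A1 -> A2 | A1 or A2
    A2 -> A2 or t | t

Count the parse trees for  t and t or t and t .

2

Parse trees for t and t or t and t:
  [A0 [A0 [A0 [A1 [A2 t]]] and [A1 [A2 [A2 t] or t]]] and [A1 [A2 t]]]
  [A0 [A0 [A0 [A1 [A2 t]]] and [A1 [A1 [A2 t]] or [A2 t]]] and [A1 [A2 t]]]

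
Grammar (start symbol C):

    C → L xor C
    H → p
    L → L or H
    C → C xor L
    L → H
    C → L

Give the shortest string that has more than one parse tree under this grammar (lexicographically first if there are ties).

p xor p

length 1: no string has ≥2 trees
length 3: p xor p has 2 parse trees

Two derivations of p xor p:
  C ⇒ L xor C ⇒ H xor C ⇒ p xor C ⇒ p xor L ⇒ p xor H ⇒ p xor p
  C ⇒ C xor L ⇒ L xor L ⇒ H xor L ⇒ p xor L ⇒ p xor H ⇒ p xor p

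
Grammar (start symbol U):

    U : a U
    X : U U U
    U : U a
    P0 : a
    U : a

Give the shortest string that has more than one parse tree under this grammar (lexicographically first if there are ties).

a a

length 1: no string has ≥2 trees
length 2: a a has 2 parse trees

Two derivations of a a:
  U ⇒ a U ⇒ a a
  U ⇒ U a ⇒ a a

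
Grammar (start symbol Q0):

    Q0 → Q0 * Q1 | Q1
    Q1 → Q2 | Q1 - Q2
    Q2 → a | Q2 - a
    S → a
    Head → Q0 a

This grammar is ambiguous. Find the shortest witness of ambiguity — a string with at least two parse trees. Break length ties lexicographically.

a - a

length 1: no string has ≥2 trees
length 3: a - a has 2 parse trees

Two derivations of a - a:
  Q0 ⇒ Q1 ⇒ Q2 ⇒ Q2 - a ⇒ a - a
  Q0 ⇒ Q1 ⇒ Q1 - Q2 ⇒ Q2 - Q2 ⇒ a - Q2 ⇒ a - a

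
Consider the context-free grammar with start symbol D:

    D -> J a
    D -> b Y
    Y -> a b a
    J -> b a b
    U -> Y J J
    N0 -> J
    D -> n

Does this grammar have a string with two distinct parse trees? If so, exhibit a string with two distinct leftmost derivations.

Ambiguous

Witness: b a b a

Derivation 1: D ⇒ J a ⇒ b a b a
Derivation 2: D ⇒ b Y ⇒ b a b a

Two distinct leftmost derivations for the same string.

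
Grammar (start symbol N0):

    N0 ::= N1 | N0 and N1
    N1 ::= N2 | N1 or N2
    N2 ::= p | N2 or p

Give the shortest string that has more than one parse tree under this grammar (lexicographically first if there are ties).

p or p

length 1: no string has ≥2 trees
length 3: p or p has 2 parse trees

Two derivations of p or p:
  N0 ⇒ N1 ⇒ N2 ⇒ N2 or p ⇒ p or p
  N0 ⇒ N1 ⇒ N1 or N2 ⇒ N2 or N2 ⇒ p or N2 ⇒ p or p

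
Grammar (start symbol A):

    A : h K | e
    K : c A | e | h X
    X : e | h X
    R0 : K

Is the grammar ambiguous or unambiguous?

Unambiguous

(R0 is unreachable from A, so its rules don't affect L(A).) Each reachable nonterminal has at most one production per leading terminal, and all productions are right-linear; the derivation is determined token-by-token.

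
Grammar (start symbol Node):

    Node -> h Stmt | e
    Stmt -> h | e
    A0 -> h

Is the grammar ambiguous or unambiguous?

Unambiguous

(A0 is unreachable from Node, so its rules don't affect L(Node).) Each reachable nonterminal has at most one production per leading terminal, and all productions are right-linear; the derivation is determined token-by-token.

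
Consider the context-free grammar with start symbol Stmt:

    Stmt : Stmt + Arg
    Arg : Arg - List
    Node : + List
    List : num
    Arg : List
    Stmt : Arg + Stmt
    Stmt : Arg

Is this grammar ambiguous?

Ambiguous

Witness: num + num

Derivation 1: Stmt ⇒ Stmt + Arg ⇒ Arg + Arg ⇒ List + Arg ⇒ num + Arg ⇒ num + List ⇒ num + num
Derivation 2: Stmt ⇒ Arg + Stmt ⇒ List + Stmt ⇒ num + Stmt ⇒ num + Arg ⇒ num + List ⇒ num + num

Two distinct leftmost derivations for the same string.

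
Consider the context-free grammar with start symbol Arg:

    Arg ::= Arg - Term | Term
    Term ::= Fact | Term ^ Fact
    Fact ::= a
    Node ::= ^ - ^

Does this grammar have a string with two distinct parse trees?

Unambiguous

(Node is unreachable from Arg, so its rules don't affect L(Arg).) The grammar is stratified — Arg handles '-' (left-recursive), Term handles '^', Fact atoms. Each operator has a fixed associativity and precedence level, so every string has one parse.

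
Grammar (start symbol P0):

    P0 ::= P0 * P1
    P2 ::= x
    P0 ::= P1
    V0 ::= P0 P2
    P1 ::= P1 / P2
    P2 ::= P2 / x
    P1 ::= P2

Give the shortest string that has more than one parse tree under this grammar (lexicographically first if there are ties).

x / x

length 1: no string has ≥2 trees
length 3: x / x has 2 parse trees

Two derivations of x / x:
  P0 ⇒ P1 ⇒ P1 / P2 ⇒ P2 / P2 ⇒ x / P2 ⇒ x / x
  P0 ⇒ P1 ⇒ P2 ⇒ P2 / x ⇒ x / x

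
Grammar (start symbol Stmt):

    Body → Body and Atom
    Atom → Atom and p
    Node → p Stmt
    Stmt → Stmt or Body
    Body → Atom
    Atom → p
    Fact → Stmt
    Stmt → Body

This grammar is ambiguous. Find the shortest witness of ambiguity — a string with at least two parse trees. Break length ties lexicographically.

p and p

length 1: no string has ≥2 trees
length 3: p and p has 2 parse trees

Two derivations of p and p:
  Stmt ⇒ Body ⇒ Body and Atom ⇒ Atom and Atom ⇒ p and Atom ⇒ p and p
  Stmt ⇒ Body ⇒ Atom ⇒ Atom and p ⇒ p and p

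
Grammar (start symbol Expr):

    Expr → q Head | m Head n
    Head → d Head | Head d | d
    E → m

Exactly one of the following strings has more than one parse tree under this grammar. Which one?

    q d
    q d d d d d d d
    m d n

q d: 1 tree
q d d d d d d d: 64 trees
m d n: 1 tree

q d d d d d d d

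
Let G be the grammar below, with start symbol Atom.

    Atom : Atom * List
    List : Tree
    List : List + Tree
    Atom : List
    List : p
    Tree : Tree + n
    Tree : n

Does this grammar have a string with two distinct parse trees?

Witness: n + n

Derivation 1: Atom ⇒ List ⇒ Tree ⇒ Tree + n ⇒ n + n
Derivation 2: Atom ⇒ List ⇒ List + Tree ⇒ Tree + Tree ⇒ n + Tree ⇒ n + n

Two distinct leftmost derivations for the same string.

Ambiguous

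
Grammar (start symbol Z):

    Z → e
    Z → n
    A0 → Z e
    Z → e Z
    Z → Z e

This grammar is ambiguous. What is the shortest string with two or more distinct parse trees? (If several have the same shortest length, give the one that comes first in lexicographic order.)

length 1: no string has ≥2 trees
length 2: e e has 2 parse trees

Two derivations of e e:
  Z ⇒ e Z ⇒ e e
  Z ⇒ Z e ⇒ e e

e e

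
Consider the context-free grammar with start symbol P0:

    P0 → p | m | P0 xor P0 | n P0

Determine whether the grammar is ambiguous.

Ambiguous

Witness: n m xor m

Derivation 1: P0 ⇒ P0 xor P0 ⇒ n P0 xor P0 ⇒ n m xor P0 ⇒ n m xor m
Derivation 2: P0 ⇒ n P0 ⇒ n P0 xor P0 ⇒ n m xor P0 ⇒ n m xor m

Two distinct leftmost derivations for the same string.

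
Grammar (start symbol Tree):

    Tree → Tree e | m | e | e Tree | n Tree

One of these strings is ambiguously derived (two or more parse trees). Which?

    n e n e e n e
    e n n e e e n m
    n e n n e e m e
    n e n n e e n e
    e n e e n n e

n e n n e e m e

n e n e e n e: 1 tree
e n n e e e n m: 1 tree
n e n n e e m e: 7 trees
n e n n e e n e: 1 tree
e n e e n n e: 1 tree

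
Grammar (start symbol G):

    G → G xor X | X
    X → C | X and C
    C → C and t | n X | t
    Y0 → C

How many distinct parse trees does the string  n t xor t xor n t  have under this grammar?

Parse trees for n t xor t xor n t:
  [G [G [G [X [C n [X [C t]]]]] xor [X [C t]]] xor [X [C n [X [C t]]]]]

1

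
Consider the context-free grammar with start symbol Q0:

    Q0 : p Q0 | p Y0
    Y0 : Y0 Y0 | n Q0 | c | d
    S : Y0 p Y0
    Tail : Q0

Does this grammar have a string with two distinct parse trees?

Ambiguous

Witness: p c c c

Derivation 1: Q0 ⇒ p Y0 ⇒ p Y0 Y0 ⇒ p Y0 Y0 Y0 ⇒ p c Y0 Y0 ⇒ p c c Y0 ⇒ p c c c
Derivation 2: Q0 ⇒ p Y0 ⇒ p Y0 Y0 ⇒ p c Y0 ⇒ p c Y0 Y0 ⇒ p c c Y0 ⇒ p c c c

Two distinct leftmost derivations for the same string.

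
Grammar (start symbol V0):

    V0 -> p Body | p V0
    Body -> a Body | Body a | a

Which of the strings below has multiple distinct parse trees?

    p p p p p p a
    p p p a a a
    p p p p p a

p p p p p p a: 1 tree
p p p a a a: 4 trees
p p p p p a: 1 tree

p p p a a a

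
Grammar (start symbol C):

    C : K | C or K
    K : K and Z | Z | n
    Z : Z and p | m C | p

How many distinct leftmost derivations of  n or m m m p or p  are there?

4

Parse trees for n or m m m p or p:
  [C [C [K n]] or [K [Z m [C [K [Z m [C [K [Z m [C [C [K [Z p]]] or [K [Z p]]]]]]]]]]]]
  [C [C [K n]] or [K [Z m [C [K [Z m [C [C [K [Z m [C [K [Z p]]]]]] or [K [Z p]]]]]]]]]
  [C [C [K n]] or [K [Z m [C [C [K [Z m [C [K [Z m [C [K [Z p]]]]]]]]] or [K [Z p]]]]]]
  [C [C [C [K n]] or [K [Z m [C [K [Z m [C [K [Z m [C [K [Z p]]]]]]]]]]]] or [K [Z p]]]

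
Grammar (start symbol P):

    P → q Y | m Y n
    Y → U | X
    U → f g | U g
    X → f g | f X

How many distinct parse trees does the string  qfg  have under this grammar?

Parse trees for qfg:
  [P q [Y [U f g]]]
  [P q [Y [X f g]]]

2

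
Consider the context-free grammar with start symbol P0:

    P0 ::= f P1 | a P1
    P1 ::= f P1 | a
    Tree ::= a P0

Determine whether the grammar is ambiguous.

(Tree is unreachable from P0, so its rules don't affect L(P0).) Restricted to the reachable nonterminals, every rule has the form A → t or A → t B, and no two rules for the same A share a first terminal. The grammar encodes a DFA — one run per string.

Unambiguous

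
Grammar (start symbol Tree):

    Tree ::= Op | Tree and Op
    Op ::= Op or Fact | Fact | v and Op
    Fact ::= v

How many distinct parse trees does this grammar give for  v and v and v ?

Parse trees for v and v and v:
  [Tree [Op v and [Op v and [Op [Fact v]]]]]
  [Tree [Tree [Op [Fact v]]] and [Op v and [Op [Fact v]]]]
  [Tree [Tree [Op v and [Op [Fact v]]]] and [Op [Fact v]]]
  [Tree [Tree [Tree [Op [Fact v]]] and [Op [Fact v]]] and [Op [Fact v]]]

4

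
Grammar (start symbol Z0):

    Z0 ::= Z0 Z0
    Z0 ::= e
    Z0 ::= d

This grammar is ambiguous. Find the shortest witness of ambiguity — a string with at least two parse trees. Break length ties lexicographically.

length 1: no string has ≥2 trees
length 2: no string has ≥2 trees
length 3: d d d has 2 parse trees

Two derivations of d d d:
  Z0 ⇒ Z0 Z0 ⇒ Z0 Z0 Z0 ⇒ d Z0 Z0 ⇒ d d Z0 ⇒ d d d
  Z0 ⇒ Z0 Z0 ⇒ d Z0 ⇒ d Z0 Z0 ⇒ d d Z0 ⇒ d d d

d d d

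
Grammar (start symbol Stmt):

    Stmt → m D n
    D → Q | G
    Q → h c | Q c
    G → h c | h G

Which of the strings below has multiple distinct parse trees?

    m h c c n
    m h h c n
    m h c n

m h c c n: 1 tree
m h h c n: 1 tree
m h c n: 2 trees

m h c n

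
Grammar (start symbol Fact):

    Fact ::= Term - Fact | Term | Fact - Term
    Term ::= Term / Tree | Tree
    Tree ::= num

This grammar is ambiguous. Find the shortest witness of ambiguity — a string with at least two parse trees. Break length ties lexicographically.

length 1: no string has ≥2 trees
length 3: num - num has 2 parse trees

Two derivations of num - num:
  Fact ⇒ Term - Fact ⇒ Tree - Fact ⇒ num - Fact ⇒ num - Term ⇒ num - Tree ⇒ num - num
  Fact ⇒ Fact - Term ⇒ Term - Term ⇒ Tree - Term ⇒ num - Term ⇒ num - Tree ⇒ num - num

num - num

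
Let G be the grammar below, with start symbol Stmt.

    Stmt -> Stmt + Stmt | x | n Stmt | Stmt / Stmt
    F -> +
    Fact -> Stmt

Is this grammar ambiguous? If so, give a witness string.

Ambiguous

Witness: n x + x

Derivation 1: Stmt ⇒ Stmt + Stmt ⇒ n Stmt + Stmt ⇒ n x + Stmt ⇒ n x + x
Derivation 2: Stmt ⇒ n Stmt ⇒ n Stmt + Stmt ⇒ n x + Stmt ⇒ n x + x

Two distinct leftmost derivations for the same string.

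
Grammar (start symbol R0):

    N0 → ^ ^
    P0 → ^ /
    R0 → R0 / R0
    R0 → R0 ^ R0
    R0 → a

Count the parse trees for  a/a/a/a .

5

Parse trees for a/a/a/a:
  [R0 [R0 a] / [R0 [R0 a] / [R0 [R0 a] / [R0 a]]]]
  [R0 [R0 a] / [R0 [R0 [R0 a] / [R0 a]] / [R0 a]]]
  [R0 [R0 [R0 a] / [R0 a]] / [R0 [R0 a] / [R0 a]]]
  [R0 [R0 [R0 a] / [R0 [R0 a] / [R0 a]]] / [R0 a]]
  [R0 [R0 [R0 [R0 a] / [R0 a]] / [R0 a]] / [R0 a]]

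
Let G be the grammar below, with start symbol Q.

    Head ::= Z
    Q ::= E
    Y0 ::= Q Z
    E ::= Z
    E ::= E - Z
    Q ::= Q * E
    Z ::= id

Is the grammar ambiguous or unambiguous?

(Y0, Head are unreachable from Q, so their rules don't affect L(Q).) This is a standard precedence ladder (Q over E over Z), with each level left-recursive on its own operator ('*' at Q, '-' at E). That structure is LR(1), hence unambiguous.

Unambiguous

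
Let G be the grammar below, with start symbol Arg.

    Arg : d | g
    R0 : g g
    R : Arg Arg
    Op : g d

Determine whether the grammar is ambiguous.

(R0, R, Op are unreachable from Arg, so their rules don't affect L(Arg).) Restricted to the reachable nonterminals, every rule has the form A → t or A → t B, and no two rules for the same A share a first terminal. The grammar encodes a DFA — one run per string.

Unambiguous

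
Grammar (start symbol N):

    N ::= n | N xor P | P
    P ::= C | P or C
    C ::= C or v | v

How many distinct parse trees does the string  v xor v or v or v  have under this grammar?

4

Parse trees for v xor v or v or v:
  [N [N [P [C v]]] xor [P [C [C [C v] or v] or v]]]
  [N [N [P [C v]]] xor [P [P [C v]] or [C [C v] or v]]]
  [N [N [P [C v]]] xor [P [P [C [C v] or v]] or [C v]]]
  [N [N [P [C v]]] xor [P [P [P [C v]] or [C v]] or [C v]]]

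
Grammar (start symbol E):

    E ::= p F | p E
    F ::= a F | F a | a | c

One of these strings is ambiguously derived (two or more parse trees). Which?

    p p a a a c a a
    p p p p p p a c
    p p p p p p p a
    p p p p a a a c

p p a a a c a a: 10 trees
p p p p p p a c: 1 tree
p p p p p p p a: 1 tree
p p p p a a a c: 1 tree

p p a a a c a a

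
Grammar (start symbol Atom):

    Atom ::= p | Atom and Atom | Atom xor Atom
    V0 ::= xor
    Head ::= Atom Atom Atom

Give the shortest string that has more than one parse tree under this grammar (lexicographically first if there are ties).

p and p and p

length 1: no string has ≥2 trees
length 3: no string has ≥2 trees
length 5: p and p and p has 2 parse trees

Two derivations of p and p and p:
  Atom ⇒ Atom and Atom ⇒ p and Atom ⇒ p and Atom and Atom ⇒ p and p and Atom ⇒ p and p and p
  Atom ⇒ Atom and Atom ⇒ Atom and Atom and Atom ⇒ p and Atom and Atom ⇒ p and p and Atom ⇒ p and p and p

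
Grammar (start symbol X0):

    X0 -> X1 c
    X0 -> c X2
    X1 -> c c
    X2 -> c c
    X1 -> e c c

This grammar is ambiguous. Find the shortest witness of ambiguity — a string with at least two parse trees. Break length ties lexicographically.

c c c

length 3: c c c has 2 parse trees

Two derivations of c c c:
  X0 ⇒ X1 c ⇒ c c c
  X0 ⇒ c X2 ⇒ c c c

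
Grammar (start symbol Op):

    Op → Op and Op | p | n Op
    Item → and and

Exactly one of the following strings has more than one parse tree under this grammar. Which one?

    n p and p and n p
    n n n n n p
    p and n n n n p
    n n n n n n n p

n p and p and n p: 5 trees
n n n n n p: 1 tree
p and n n n n p: 1 tree
n n n n n n n p: 1 tree

n p and p and n p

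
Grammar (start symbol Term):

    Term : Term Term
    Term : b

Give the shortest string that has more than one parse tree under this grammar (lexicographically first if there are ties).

length 1: no string has ≥2 trees
length 2: no string has ≥2 trees
length 3: b b b has 2 parse trees

Two derivations of b b b:
  Term ⇒ Term Term ⇒ Term Term Term ⇒ b Term Term ⇒ b b Term ⇒ b b b
  Term ⇒ Term Term ⇒ b Term ⇒ b Term Term ⇒ b b Term ⇒ b b b

b b b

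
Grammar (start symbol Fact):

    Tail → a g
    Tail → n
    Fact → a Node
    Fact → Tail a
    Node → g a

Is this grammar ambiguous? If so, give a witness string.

Ambiguous

Witness: a g a

Derivation 1: Fact ⇒ a Node ⇒ a g a
Derivation 2: Fact ⇒ Tail a ⇒ a g a

Two distinct leftmost derivations for the same string.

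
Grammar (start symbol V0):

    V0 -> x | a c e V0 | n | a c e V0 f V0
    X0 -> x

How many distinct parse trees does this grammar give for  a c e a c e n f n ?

2

Parse trees for a c e a c e n f n:
  [V0 a c e [V0 a c e [V0 n] f [V0 n]]]
  [V0 a c e [V0 a c e [V0 n]] f [V0 n]]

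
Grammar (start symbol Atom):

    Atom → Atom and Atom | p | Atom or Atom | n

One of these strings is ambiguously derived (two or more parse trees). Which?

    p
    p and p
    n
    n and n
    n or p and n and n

n or p and n and n

p: 1 tree
p and p: 1 tree
n: 1 tree
n and n: 1 tree
n or p and n and n: 5 trees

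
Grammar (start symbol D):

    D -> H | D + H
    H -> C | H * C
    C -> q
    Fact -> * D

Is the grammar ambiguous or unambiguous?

(Fact is unreachable from D, so its rules don't affect L(D).) The grammar is stratified — D handles '+' (left-recursive), H handles '*', C atoms. Each operator has a fixed associativity and precedence level, so every string has one parse.

Unambiguous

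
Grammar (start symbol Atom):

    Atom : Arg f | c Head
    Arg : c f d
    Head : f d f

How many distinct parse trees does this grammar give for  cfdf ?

2

Parse trees for cfdf:
  [Atom [Arg c f d] f]
  [Atom c [Head f d f]]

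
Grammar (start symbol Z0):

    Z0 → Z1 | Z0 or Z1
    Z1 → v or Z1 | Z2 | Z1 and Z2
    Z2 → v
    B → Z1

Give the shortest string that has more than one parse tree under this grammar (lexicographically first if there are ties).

length 1: no string has ≥2 trees
length 3: v or v has 2 parse trees

Two derivations of v or v:
  Z0 ⇒ Z1 ⇒ v or Z1 ⇒ v or Z2 ⇒ v or v
  Z0 ⇒ Z0 or Z1 ⇒ Z1 or Z1 ⇒ Z2 or Z1 ⇒ v or Z1 ⇒ v or Z2 ⇒ v or v

v or v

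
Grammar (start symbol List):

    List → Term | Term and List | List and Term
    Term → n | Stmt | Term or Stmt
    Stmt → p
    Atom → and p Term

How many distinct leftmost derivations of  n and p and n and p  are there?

Parse trees for n and p and n and p:
  [List [Term n] and [List [Term [Stmt p]] and [List [Term n] and [List [Term [Stmt p]]]]]]
  [List [Term n] and [List [Term [Stmt p]] and [List [List [Term n]] and [Term [Stmt p]]]]]
  [List [Term n] and [List [List [Term [Stmt p]] and [List [Term n]]] and [Term [Stmt p]]]]
  [List [Term n] and [List [List [List [Term [Stmt p]]] and [Term n]] and [Term [Stmt p]]]]
  [List [List [Term n] and [List [Term [Stmt p]] and [List [Term n]]]] and [Term [Stmt p]]]
  [List [List [Term n] and [List [List [Term [Stmt p]]] and [Term n]]] and [Term [Stmt p]]]
  [List [List [List [Term n] and [List [Term [Stmt p]]]] and [Term n]] and [Term [Stmt p]]]
  [List [List [List [List [Term n]] and [Term [Stmt p]]] and [Term n]] and [Term [Stmt p]]]

8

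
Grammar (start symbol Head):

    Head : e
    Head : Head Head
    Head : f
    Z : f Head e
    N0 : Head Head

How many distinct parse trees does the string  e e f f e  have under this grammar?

Parse trees for e e f f e (showing first 6 of 14):
  [Head [Head e] [Head [Head e] [Head [Head f] [Head [Head f] [Head e]]]]]
  [Head [Head e] [Head [Head e] [Head [Head [Head f] [Head f]] [Head e]]]]
  [Head [Head e] [Head [Head [Head e] [Head f]] [Head [Head f] [Head e]]]]
  [Head [Head e] [Head [Head [Head e] [Head [Head f] [Head f]]] [Head e]]]
  [Head [Head e] [Head [Head [Head [Head e] [Head f]] [Head f]] [Head e]]]
  [Head [Head [Head e] [Head e]] [Head [Head f] [Head [Head f] [Head e]]]]

14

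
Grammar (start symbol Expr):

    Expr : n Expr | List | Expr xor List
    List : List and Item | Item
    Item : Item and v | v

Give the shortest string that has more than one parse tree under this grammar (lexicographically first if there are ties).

v and v

length 1: no string has ≥2 trees
length 2: no string has ≥2 trees
length 3: v and v has 2 parse trees

Two derivations of v and v:
  Expr ⇒ List ⇒ List and Item ⇒ Item and Item ⇒ v and Item ⇒ v and v
  Expr ⇒ List ⇒ Item ⇒ Item and v ⇒ v and v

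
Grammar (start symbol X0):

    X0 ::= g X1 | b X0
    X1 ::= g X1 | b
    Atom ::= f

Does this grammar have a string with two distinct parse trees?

(Atom is unreachable from X0, so its rules don't affect L(X0).) Each reachable nonterminal has at most one production per leading terminal, and all productions are right-linear; the derivation is determined token-by-token.

Unambiguous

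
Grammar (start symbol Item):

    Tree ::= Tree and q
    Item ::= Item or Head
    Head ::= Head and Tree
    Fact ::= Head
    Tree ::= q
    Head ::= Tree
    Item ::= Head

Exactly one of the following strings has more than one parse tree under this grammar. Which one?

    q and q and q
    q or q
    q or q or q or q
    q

q and q and q

q and q and q: 4 trees
q or q: 1 tree
q or q or q or q: 1 tree
q: 1 tree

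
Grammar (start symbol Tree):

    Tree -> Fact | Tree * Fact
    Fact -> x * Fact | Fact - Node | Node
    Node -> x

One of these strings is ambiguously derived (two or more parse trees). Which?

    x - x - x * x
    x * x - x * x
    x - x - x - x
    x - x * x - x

x * x - x * x

x - x - x * x: 1 tree
x * x - x * x: 3 trees
x - x - x - x: 1 tree
x - x * x - x: 1 tree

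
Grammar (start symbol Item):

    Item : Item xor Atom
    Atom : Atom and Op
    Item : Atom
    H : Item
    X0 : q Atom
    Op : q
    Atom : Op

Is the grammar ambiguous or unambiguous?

(H, X0 are unreachable from Item, so their rules don't affect L(Item).) The grammar is stratified — Item handles 'xor' (left-recursive), Atom handles 'and', Op atoms. Each operator has a fixed associativity and precedence level, so every string has one parse.

Unambiguous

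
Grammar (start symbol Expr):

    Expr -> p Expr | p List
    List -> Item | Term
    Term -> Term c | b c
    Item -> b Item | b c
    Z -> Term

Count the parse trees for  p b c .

Parse trees for p b c:
  [Expr p [List [Item b c]]]
  [Expr p [List [Term b c]]]

2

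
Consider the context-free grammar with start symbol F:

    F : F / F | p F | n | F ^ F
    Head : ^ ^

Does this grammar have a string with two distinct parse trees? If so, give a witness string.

Witness: p n / n

Derivation 1: F ⇒ F / F ⇒ p F / F ⇒ p n / F ⇒ p n / n
Derivation 2: F ⇒ p F ⇒ p F / F ⇒ p n / F ⇒ p n / n

Two distinct leftmost derivations for the same string.

Ambiguous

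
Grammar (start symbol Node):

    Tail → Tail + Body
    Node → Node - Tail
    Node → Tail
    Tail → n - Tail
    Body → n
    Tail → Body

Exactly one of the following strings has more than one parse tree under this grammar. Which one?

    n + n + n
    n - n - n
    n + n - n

n + n + n: 1 tree
n - n - n: 4 trees
n + n - n: 1 tree

n - n - n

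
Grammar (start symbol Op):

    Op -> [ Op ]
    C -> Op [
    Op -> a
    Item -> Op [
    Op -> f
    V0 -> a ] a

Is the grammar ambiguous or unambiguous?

Only Op is reachable from Op; ignoring the rest: Each string is a nest of matched brackets around a single atom. An opening bracket forces the recursive rule; an atom forces the base rule.

Unambiguous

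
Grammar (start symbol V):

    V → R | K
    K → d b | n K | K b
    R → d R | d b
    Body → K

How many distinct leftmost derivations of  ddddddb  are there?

Parse trees for ddddddb:
  [V [R d [R d [R d [R d [R d [R d b]]]]]]]

1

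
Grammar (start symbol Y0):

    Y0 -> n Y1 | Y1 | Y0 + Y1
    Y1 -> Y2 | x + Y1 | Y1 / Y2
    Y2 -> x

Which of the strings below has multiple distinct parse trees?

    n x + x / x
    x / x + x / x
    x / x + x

n x + x / x: 3 trees
x / x + x / x: 1 tree
x / x + x: 1 tree

n x + x / x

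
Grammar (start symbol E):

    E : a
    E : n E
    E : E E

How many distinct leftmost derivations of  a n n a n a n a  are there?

Parse trees for a n n a n a n a (showing first 6 of 18):
  [E [E a] [E n [E n [E [E a] [E n [E [E a] [E n [E a]]]]]]]]
  [E [E a] [E n [E n [E [E a] [E [E n [E a]] [E n [E a]]]]]]]
  [E [E a] [E n [E n [E [E [E a] [E n [E a]]] [E n [E a]]]]]]
  [E [E a] [E n [E [E n [E a]] [E n [E [E a] [E n [E a]]]]]]]
  [E [E a] [E n [E [E n [E a]] [E [E n [E a]] [E n [E a]]]]]]
  [E [E a] [E n [E [E n [E [E a] [E n [E a]]]] [E n [E a]]]]]

18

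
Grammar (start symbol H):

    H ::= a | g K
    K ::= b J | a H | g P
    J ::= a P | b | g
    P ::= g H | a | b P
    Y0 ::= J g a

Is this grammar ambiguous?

Only H, K, J, P are reachable from H; ignoring the rest: Each reachable nonterminal has at most one production per leading terminal, and all productions are right-linear; the derivation is determined token-by-token.

Unambiguous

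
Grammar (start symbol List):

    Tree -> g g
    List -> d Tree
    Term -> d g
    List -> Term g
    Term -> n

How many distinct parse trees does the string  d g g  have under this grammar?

Parse trees for d g g:
  [List d [Tree g g]]
  [List [Term d g] g]

2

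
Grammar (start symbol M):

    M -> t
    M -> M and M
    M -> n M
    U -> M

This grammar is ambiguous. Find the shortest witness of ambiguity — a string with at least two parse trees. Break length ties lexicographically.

n t and t

length 1: no string has ≥2 trees
length 2: no string has ≥2 trees
length 3: no string has ≥2 trees
length 4: n t and t has 2 parse trees

Two derivations of n t and t:
  M ⇒ M and M ⇒ n M and M ⇒ n t and M ⇒ n t and t
  M ⇒ n M ⇒ n M and M ⇒ n t and M ⇒ n t and t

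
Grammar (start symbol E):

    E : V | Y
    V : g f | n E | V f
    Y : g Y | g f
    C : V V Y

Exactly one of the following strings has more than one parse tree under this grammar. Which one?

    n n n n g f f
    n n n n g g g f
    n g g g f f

n n n n g f f: 9 trees
n n n n g g g f: 1 tree
n g g g f f: 1 tree

n n n n g f f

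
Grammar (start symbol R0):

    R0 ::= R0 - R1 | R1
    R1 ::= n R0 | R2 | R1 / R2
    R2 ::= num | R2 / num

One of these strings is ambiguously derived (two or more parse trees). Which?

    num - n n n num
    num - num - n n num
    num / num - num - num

num / num - num - num

num - n n n num: 1 tree
num - num - n n num: 1 tree
num / num - num - num: 2 trees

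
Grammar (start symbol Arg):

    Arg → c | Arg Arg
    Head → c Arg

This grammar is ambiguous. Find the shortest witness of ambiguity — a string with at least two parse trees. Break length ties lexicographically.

c c c

length 1: no string has ≥2 trees
length 2: no string has ≥2 trees
length 3: c c c has 2 parse trees

Two derivations of c c c:
  Arg ⇒ Arg Arg ⇒ c Arg ⇒ c Arg Arg ⇒ c c Arg ⇒ c c c
  Arg ⇒ Arg Arg ⇒ Arg Arg Arg ⇒ c Arg Arg ⇒ c c Arg ⇒ c c c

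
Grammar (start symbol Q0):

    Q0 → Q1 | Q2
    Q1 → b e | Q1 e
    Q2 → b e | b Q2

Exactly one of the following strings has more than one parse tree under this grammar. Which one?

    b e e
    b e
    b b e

b e e: 1 tree
b e: 2 trees
b b e: 1 tree

b e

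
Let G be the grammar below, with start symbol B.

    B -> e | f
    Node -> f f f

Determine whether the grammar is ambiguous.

(Node is unreachable from B, so its rules don't affect L(B).) Each reachable nonterminal has at most one production per leading terminal, and all productions are right-linear; the derivation is determined token-by-token.

Unambiguous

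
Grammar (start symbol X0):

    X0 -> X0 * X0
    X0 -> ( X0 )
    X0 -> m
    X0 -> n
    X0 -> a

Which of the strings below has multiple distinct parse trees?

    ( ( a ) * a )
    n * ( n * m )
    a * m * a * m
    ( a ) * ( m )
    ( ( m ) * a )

( ( a ) * a ): 1 tree
n * ( n * m ): 1 tree
a * m * a * m: 5 trees
( a ) * ( m ): 1 tree
( ( m ) * a ): 1 tree

a * m * a * m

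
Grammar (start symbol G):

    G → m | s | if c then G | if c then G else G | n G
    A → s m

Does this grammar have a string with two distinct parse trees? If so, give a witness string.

Witness: if c then if c then m else m

Derivation 1: G ⇒ if c then G ⇒ if c then if c then G else G ⇒ if c then if c then m else G ⇒ if c then if c then m else m
Derivation 2: G ⇒ if c then G else G ⇒ if c then if c then G else G ⇒ if c then if c then m else G ⇒ if c then if c then m else m

Two distinct leftmost derivations for the same string.

Ambiguous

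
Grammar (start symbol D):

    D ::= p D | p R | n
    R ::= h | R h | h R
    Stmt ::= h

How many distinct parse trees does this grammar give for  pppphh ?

2

Parse trees for pppphh:
  [D p [D p [D p [D p [R [R h] h]]]]]
  [D p [D p [D p [D p [R h [R h]]]]]]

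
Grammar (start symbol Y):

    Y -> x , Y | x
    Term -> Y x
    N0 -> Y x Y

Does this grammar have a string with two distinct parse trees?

Unambiguous

(Term, N0 are unreachable from Y, so their rules don't affect L(Y).) The reachable grammar is A → atom sep A | atom. Each atom is followed by either the separator (recurse) or end-of-string (stop) — no choice point.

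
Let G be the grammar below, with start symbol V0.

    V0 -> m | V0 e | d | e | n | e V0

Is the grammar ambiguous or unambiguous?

Ambiguous

Witness: e e

Derivation 1: V0 ⇒ V0 e ⇒ e e
Derivation 2: V0 ⇒ e V0 ⇒ e e

Two distinct leftmost derivations for the same string.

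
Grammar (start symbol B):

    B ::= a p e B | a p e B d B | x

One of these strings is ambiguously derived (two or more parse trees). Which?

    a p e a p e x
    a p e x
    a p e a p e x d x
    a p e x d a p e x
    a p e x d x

a p e a p e x d x

a p e a p e x: 1 tree
a p e x: 1 tree
a p e a p e x d x: 2 trees
a p e x d a p e x: 1 tree
a p e x d x: 1 tree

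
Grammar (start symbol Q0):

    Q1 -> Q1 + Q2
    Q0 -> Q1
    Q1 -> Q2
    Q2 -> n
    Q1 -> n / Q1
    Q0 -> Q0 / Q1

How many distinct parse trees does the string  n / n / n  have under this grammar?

4

Parse trees for n / n / n:
  [Q0 [Q1 n / [Q1 n / [Q1 [Q2 n]]]]]
  [Q0 [Q0 [Q1 [Q2 n]]] / [Q1 n / [Q1 [Q2 n]]]]
  [Q0 [Q0 [Q1 n / [Q1 [Q2 n]]]] / [Q1 [Q2 n]]]
  [Q0 [Q0 [Q0 [Q1 [Q2 n]]] / [Q1 [Q2 n]]] / [Q1 [Q2 n]]]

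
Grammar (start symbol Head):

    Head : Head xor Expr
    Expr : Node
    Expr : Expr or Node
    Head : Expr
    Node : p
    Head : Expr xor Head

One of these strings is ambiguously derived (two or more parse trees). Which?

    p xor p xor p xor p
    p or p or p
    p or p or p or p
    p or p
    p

p xor p xor p xor p

p xor p xor p xor p: 8 trees
p or p or p: 1 tree
p or p or p or p: 1 tree
p or p: 1 tree
p: 1 tree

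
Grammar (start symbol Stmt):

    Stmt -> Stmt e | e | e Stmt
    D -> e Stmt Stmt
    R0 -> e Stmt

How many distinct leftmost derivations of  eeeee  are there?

Parse trees for eeeee (showing first 6 of 16):
  [Stmt [Stmt [Stmt [Stmt [Stmt e] e] e] e] e]
  [Stmt [Stmt [Stmt [Stmt e [Stmt e]] e] e] e]
  [Stmt [Stmt [Stmt e [Stmt [Stmt e] e]] e] e]
  [Stmt [Stmt [Stmt e [Stmt e [Stmt e]]] e] e]
  [Stmt [Stmt e [Stmt [Stmt [Stmt e] e] e]] e]
  [Stmt [Stmt e [Stmt [Stmt e [Stmt e]] e]] e]

16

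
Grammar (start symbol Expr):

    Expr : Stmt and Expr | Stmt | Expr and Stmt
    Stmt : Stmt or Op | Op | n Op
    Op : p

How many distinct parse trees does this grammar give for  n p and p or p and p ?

4

Parse trees for n p and p or p and p:
  [Expr [Stmt n [Op p]] and [Expr [Stmt [Stmt [Op p]] or [Op p]] and [Expr [Stmt [Op p]]]]]
  [Expr [Stmt n [Op p]] and [Expr [Expr [Stmt [Stmt [Op p]] or [Op p]]] and [Stmt [Op p]]]]
  [Expr [Expr [Stmt n [Op p]] and [Expr [Stmt [Stmt [Op p]] or [Op p]]]] and [Stmt [Op p]]]
  [Expr [Expr [Expr [Stmt n [Op p]]] and [Stmt [Stmt [Op p]] or [Op p]]] and [Stmt [Op p]]]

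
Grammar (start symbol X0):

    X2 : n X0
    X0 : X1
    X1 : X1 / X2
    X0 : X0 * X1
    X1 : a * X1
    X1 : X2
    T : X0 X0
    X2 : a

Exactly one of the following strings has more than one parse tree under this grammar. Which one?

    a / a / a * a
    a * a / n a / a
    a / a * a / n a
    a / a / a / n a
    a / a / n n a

a * a / n a / a

a / a / a * a: 1 tree
a * a / n a / a: 7 trees
a / a * a / n a: 1 tree
a / a / a / n a: 1 tree
a / a / n n a: 1 tree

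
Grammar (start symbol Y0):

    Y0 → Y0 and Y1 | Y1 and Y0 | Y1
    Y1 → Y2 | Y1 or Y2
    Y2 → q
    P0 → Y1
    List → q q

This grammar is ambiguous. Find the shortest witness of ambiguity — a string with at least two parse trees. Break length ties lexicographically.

length 1: no string has ≥2 trees
length 3: q and q has 2 parse trees

Two derivations of q and q:
  Y0 ⇒ Y0 and Y1 ⇒ Y1 and Y1 ⇒ Y2 and Y1 ⇒ q and Y1 ⇒ q and Y2 ⇒ q and q
  Y0 ⇒ Y1 and Y0 ⇒ Y2 and Y0 ⇒ q and Y0 ⇒ q and Y1 ⇒ q and Y2 ⇒ q and q

q and q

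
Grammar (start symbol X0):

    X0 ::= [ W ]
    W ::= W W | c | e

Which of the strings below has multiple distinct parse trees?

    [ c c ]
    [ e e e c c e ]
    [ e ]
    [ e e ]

[ e e e c c e ]

[ c c ]: 1 tree
[ e e e c c e ]: 42 trees
[ e ]: 1 tree
[ e e ]: 1 tree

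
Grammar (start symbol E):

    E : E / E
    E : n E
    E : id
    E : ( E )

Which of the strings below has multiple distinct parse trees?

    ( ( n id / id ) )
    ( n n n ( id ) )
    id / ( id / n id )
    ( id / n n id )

( ( n id / id ) )

( ( n id / id ) ): 2 trees
( n n n ( id ) ): 1 tree
id / ( id / n id ): 1 tree
( id / n n id ): 1 tree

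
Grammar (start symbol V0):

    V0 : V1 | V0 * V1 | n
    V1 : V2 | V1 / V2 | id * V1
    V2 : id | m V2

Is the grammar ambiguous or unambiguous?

Witness: id * id

Derivation 1: V0 ⇒ V1 ⇒ id * V1 ⇒ id * V2 ⇒ id * id
Derivation 2: V0 ⇒ V0 * V1 ⇒ V1 * V1 ⇒ V2 * V1 ⇒ id * V1 ⇒ id * V2 ⇒ id * id

Two distinct leftmost derivations for the same string.

Ambiguous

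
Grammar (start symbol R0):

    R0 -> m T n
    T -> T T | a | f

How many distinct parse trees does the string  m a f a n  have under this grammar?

Parse trees for m a f a n:
  [R0 m [T [T a] [T [T f] [T a]]] n]
  [R0 m [T [T [T a] [T f]] [T a]] n]

2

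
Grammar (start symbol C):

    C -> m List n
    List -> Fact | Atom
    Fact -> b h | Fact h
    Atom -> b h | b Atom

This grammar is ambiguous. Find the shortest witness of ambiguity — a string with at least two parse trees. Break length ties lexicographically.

length 4: m b h n has 2 parse trees

Two derivations of m b h n:
  C ⇒ m List n ⇒ m Fact n ⇒ m b h n
  C ⇒ m List n ⇒ m Atom n ⇒ m b h n

m b h n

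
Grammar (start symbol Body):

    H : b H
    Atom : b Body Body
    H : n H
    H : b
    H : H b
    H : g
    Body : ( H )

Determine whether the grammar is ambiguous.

Witness: ( b b )

Derivation 1: Body ⇒ ( H ) ⇒ ( b H ) ⇒ ( b b )
Derivation 2: Body ⇒ ( H ) ⇒ ( H b ) ⇒ ( b b )

Two distinct leftmost derivations for the same string.

Ambiguous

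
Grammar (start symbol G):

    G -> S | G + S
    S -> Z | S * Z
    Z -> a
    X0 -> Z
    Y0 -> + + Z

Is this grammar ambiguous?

Unambiguous

(X0, Y0 are unreachable from G, so their rules don't affect L(G).) G → G + S | S  ;  S → S * Z | Z  — a left-associative chain with Z at the bottom. Each string factors uniquely by precedence.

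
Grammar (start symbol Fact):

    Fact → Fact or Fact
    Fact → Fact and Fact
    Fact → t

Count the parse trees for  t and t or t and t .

Parse trees for t and t or t and t:
  [Fact [Fact [Fact t] and [Fact t]] or [Fact [Fact t] and [Fact t]]]
  [Fact [Fact t] and [Fact [Fact t] or [Fact [Fact t] and [Fact t]]]]
  [Fact [Fact t] and [Fact [Fact [Fact t] or [Fact t]] and [Fact t]]]
  [Fact [Fact [Fact [Fact t] and [Fact t]] or [Fact t]] and [Fact t]]
  [Fact [Fact [Fact t] and [Fact [Fact t] or [Fact t]]] and [Fact t]]

5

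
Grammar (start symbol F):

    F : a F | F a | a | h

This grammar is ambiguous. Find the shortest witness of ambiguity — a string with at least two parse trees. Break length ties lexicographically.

length 1: no string has ≥2 trees
length 2: a a has 2 parse trees

Two derivations of a a:
  F ⇒ a F ⇒ a a
  F ⇒ F a ⇒ a a

a a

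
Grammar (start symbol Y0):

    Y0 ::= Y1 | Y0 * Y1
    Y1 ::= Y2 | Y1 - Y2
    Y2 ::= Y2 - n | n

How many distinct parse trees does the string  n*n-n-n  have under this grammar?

4

Parse trees for n*n-n-n:
  [Y0 [Y0 [Y1 [Y2 n]]] * [Y1 [Y2 [Y2 [Y2 n] - n] - n]]]
  [Y0 [Y0 [Y1 [Y2 n]]] * [Y1 [Y1 [Y2 n]] - [Y2 [Y2 n] - n]]]
  [Y0 [Y0 [Y1 [Y2 n]]] * [Y1 [Y1 [Y2 [Y2 n] - n]] - [Y2 n]]]
  [Y0 [Y0 [Y1 [Y2 n]]] * [Y1 [Y1 [Y1 [Y2 n]] - [Y2 n]] - [Y2 n]]]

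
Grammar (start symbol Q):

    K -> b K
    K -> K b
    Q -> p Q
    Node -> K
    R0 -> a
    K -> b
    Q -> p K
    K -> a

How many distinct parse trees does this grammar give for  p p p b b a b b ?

Parse trees for p p p b b a b b:
  [Q p [Q p [Q p [K b [K b [K [K [K a] b] b]]]]]]
  [Q p [Q p [Q p [K b [K [K b [K [K a] b]] b]]]]]
  [Q p [Q p [Q p [K b [K [K [K b [K a]] b] b]]]]]
  [Q p [Q p [Q p [K [K b [K b [K [K a] b]]] b]]]]
  [Q p [Q p [Q p [K [K b [K [K b [K a]] b]] b]]]]
  [Q p [Q p [Q p [K [K [K b [K b [K a]]] b] b]]]]

6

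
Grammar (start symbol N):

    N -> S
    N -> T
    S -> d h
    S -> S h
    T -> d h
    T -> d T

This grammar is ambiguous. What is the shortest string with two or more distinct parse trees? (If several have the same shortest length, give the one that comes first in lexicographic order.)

d h

length 2: d h has 2 parse trees

Two derivations of d h:
  N ⇒ S ⇒ d h
  N ⇒ T ⇒ d h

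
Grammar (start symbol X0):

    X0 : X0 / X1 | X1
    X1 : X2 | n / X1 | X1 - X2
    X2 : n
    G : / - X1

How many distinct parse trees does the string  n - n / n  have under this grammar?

Parse trees for n - n / n:
  [X0 [X0 [X1 [X1 [X2 n]] - [X2 n]]] / [X1 [X2 n]]]

1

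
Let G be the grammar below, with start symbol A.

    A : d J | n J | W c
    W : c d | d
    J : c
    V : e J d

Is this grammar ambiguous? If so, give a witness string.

Witness: d c

Derivation 1: A ⇒ d J ⇒ d c
Derivation 2: A ⇒ W c ⇒ d c

Two distinct leftmost derivations for the same string.

Ambiguous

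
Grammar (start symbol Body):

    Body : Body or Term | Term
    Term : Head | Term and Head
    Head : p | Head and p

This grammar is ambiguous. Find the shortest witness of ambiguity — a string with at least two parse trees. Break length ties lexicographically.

length 1: no string has ≥2 trees
length 3: p and p has 2 parse trees

Two derivations of p and p:
  Body ⇒ Term ⇒ Head ⇒ Head and p ⇒ p and p
  Body ⇒ Term ⇒ Term and Head ⇒ Head and Head ⇒ p and Head ⇒ p and p

p and p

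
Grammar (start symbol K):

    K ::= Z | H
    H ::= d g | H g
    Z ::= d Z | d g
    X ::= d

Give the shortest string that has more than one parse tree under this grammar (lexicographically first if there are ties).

length 2: d g has 2 parse trees

Two derivations of d g:
  K ⇒ Z ⇒ d g
  K ⇒ H ⇒ d g

d g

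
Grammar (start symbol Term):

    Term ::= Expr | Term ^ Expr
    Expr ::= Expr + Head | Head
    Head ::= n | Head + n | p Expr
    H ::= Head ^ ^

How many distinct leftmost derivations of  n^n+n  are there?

Parse trees for n^n+n:
  [Term [Term [Expr [Head n]]] ^ [Expr [Expr [Head n]] + [Head n]]]
  [Term [Term [Expr [Head n]]] ^ [Expr [Head [Head n] + n]]]

2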